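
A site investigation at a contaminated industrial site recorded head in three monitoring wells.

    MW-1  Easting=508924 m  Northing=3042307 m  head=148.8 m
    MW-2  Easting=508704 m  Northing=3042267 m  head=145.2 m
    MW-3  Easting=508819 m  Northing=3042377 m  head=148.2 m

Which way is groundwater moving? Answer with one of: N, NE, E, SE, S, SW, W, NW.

Differences from MW-1: to MW-2 (Δx, Δy, Δh) = (-220, -40, -3.6); to MW-3 = (-105, 70, -0.6).
Determinant of the coordinate differences = (-220)·70 − (-105)·(-40) = -19600.
∂h/∂x = [(-3.6)·70 − (-0.6)·(-40)] / -19600 = +0.01408
∂h/∂y = [(-220)·(-0.6) − (-105)·(-3.6)] / -19600 = +0.01255
Flow = −∇h = (-0.01408 east, -0.01255 north), which points southwest.

SW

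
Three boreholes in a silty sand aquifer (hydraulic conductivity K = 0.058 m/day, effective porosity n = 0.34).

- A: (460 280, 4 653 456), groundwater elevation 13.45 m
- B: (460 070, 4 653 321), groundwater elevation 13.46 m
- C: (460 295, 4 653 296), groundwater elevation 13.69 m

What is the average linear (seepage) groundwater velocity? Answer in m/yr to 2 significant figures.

0.10 m/yr

Differences from A: to B (Δx, Δy, Δh) = (-210, -135, +0.01); to C = (15, -160, +0.24).
Solve a·Δx + b·Δy = Δh: det = (-210)·(-160) − 15·(-135) = 35625.
∂h/∂x = [(+0.01)·(-160) − (+0.24)·(-135)] / 35625 = +0.0008646
∂h/∂y = [(-210)·(+0.24) − 15·(+0.01)] / 35625 = -0.001419
|∇h| = √(0.0008646² + -0.001419²) = 0.001662
Seepage velocity v = K·i/n = 0.058 × 0.001662 / 0.34 = 0.0002835 m/day = 0.1035 m/yr.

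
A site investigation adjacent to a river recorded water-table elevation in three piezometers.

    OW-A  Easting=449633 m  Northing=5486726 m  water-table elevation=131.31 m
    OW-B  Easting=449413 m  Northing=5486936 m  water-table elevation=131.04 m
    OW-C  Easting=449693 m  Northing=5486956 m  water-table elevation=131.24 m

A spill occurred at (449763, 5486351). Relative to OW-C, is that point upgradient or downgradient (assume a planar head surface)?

upgradient

Three-point gradient (reference OW-A): Δ to OW-B = (-220, 210, -0.27), Δ to OW-C = (60, 230, -0.07).
∂h/∂x = +0.0007500, ∂h/∂y = -0.0005000 (det = -63200).
Head at (449763, 5486351) = 131.31 + (+0.0007500)·(130) + (-0.0005000)·(-375) = 131.60 m.
That is higher than the 131.24 m at OW-C, so the point is upgradient.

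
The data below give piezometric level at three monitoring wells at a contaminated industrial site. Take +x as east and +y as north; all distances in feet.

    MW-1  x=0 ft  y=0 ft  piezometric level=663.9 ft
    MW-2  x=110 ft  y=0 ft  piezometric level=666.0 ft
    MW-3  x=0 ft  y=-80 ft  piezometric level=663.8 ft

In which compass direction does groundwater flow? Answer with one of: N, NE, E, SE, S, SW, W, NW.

W

∂h/∂x = (666.0 − 663.9) / (110 − 0) = +0.01909
∂h/∂y = (663.8 − 663.9) / (-80 − 0) = +0.001250
Flow = −∇h = (-0.01909 east, -0.001250 north), which points west.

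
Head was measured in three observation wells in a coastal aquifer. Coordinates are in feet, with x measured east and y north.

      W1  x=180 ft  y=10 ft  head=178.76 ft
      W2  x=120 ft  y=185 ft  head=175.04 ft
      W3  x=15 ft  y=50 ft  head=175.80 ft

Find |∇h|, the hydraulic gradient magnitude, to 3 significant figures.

Differences from W1: to W2 (Δx, Δy, Δh) = (-60, 175, -3.72); to W3 = (-165, 40, -2.96).
Solve a·Δx + b·Δy = Δh: det = (-60)·40 − (-165)·175 = 26475.
∂h/∂x = [(-3.72)·40 − (-2.96)·175] / 26475 = +0.01395
∂h/∂y = [(-60)·(-2.96) − (-165)·(-3.72)] / 26475 = -0.01648
|∇h| = √(0.01395² + -0.01648²) = 0.02159

0.0216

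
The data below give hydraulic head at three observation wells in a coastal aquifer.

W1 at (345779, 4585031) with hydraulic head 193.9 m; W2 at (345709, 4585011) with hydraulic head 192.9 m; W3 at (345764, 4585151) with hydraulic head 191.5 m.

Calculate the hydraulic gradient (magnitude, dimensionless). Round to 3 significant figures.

0.0261

With h = a·x + b·y + c and W1 as origin, the differences give:
  (-70)·a + (-20)·b = -1.0
  (-15)·a + 120·b = -2.4
Eliminate b (×120 and ×(-20), subtract): -8700·a = -168.00 → a = ∂h/∂x = +0.01931
Back-substitute: b = ∂h/∂y = -0.01759.
|∇h| = √(0.01931² + -0.01759²) = 0.02612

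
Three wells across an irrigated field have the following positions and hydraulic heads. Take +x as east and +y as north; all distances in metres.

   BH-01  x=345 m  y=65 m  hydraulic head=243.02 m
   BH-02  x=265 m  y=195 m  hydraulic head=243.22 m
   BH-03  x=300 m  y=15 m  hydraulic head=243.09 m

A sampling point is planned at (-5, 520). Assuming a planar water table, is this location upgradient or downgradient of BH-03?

Taking BH-01 as reference: BH-02−BH-01 = (-80, 130, +0.20); BH-03−BH-01 = (-45, -50, +0.07).
Solve a·Δx + b·Δy = Δh: det = (-80)·(-50) − (-45)·130 = 9850.
∂h/∂x = [(+0.20)·(-50) − (+0.07)·130] / 9850 = -0.001939
∂h/∂y = [(-80)·(+0.07) − (-45)·(+0.20)] / 9850 = +0.0003452
Head at (-5, 520) = 243.02 + (-0.001939)·(-350) + (+0.0003452)·(455) = 243.86 m.
That is higher than the 243.09 m at BH-03, so the point is upgradient.

upgradient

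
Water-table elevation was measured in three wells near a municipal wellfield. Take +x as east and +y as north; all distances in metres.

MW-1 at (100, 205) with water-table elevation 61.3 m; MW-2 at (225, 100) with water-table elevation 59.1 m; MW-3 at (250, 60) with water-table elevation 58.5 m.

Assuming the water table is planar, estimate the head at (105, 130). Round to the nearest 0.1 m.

60.6 m

With h = a·x + b·y + c and MW-1 as origin, the differences give:
  125·a + (-105)·b = -2.2
  150·a + (-145)·b = -2.8
Eliminate b (×(-145) and ×(-105), subtract): -2375·a = 25.00 → a = ∂h/∂x = -0.01053
Back-substitute: b = ∂h/∂y = +0.008421.
h(105, 130) = 61.3 + (-0.01053)·(5) + (+0.008421)·(-75) = 61.3 -0.053 -0.632 = 60.616 m.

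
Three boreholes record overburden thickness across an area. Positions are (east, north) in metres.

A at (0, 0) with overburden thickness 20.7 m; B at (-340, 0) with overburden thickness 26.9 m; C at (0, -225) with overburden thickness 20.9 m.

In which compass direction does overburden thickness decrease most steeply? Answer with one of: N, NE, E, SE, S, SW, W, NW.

∂d/∂x = (26.9 − 20.7) / (-340 − 0) = -0.01824
∂d/∂y = (20.9 − 20.7) / (-225 − 0) = -0.0008889
Steepest decrease is along −∇f = (+0.01824 E, +0.0008889 N) → east.

E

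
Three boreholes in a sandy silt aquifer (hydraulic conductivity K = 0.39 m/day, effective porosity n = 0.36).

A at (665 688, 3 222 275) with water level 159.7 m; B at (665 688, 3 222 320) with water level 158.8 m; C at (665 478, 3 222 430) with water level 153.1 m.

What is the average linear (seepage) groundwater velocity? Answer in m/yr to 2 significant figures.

Taking A as reference: B−A = (0, 45, -0.9); C−A = (-210, 155, -6.6).
Solve a·Δx + b·Δy = Δh: det = 0·155 − (-210)·45 = 9450.
∂h/∂x = [(-0.9)·155 − (-6.6)·45] / 9450 = +0.01667
∂h/∂y = [0·(-6.6) − (-210)·(-0.9)] / 9450 = -0.02000
|∇h| = √(0.01667² + -0.02000²) = 0.02604
Seepage velocity v = K·i/n = 0.39 × 0.02604 / 0.36 = 0.02821 m/day = 10.3 m/yr.

10 m/yr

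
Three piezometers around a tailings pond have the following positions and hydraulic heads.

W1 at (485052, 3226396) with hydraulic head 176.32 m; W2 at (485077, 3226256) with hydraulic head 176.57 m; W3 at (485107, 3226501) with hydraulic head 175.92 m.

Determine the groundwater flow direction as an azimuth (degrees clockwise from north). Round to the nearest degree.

051°

Taking W1 as reference: W2−W1 = (25, -140, +0.25); W3−W1 = (55, 105, -0.40).
Solve a·Δx + b·Δy = Δh: det = 25·105 − 55·(-140) = 10325.
∂h/∂x = [(+0.25)·105 − (-0.40)·(-140)] / 10325 = -0.002881
∂h/∂y = [25·(-0.40) − 55·(+0.25)] / 10325 = -0.002300
Flow direction (−∇h) has components (+0.002881 E, +0.002300 N).
Azimuth = atan2(E, N) = atan2(+0.002881, +0.002300) = 51.4° ≈ 051°.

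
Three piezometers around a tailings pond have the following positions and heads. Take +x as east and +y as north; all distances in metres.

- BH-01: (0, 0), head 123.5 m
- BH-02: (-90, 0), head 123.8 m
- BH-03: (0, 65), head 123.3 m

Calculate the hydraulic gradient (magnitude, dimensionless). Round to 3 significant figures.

0.00454

∂h/∂x = (123.8 − 123.5) / (-90 − 0) = -0.003333
∂h/∂y = (123.3 − 123.5) / (65 − 0) = -0.003077
|∇h| = √(-0.003333² + -0.003077²) = 0.004536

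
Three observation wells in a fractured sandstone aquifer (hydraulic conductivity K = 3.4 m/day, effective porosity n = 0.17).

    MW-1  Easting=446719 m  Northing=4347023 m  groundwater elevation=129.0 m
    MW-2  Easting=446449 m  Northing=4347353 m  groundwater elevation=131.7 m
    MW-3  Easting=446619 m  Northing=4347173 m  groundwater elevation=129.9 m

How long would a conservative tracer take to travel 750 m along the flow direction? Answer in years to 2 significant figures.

Three-point gradient (reference MW-1): Δ to MW-2 = (-270, 330, +2.7), Δ to MW-3 = (-100, 150, +0.9).
∂h/∂x = -0.01440, ∂h/∂y = -0.003600 (det = -7500).
|∇h| = √(-0.01440² + -0.003600²) = 0.01484
Seepage velocity v = K·i/n = 3.4 × 0.01484 / 0.17 = 0.2968 m/day.
t = 750 / 0.2968 = 2527 days = 6.92 years.

6.9 years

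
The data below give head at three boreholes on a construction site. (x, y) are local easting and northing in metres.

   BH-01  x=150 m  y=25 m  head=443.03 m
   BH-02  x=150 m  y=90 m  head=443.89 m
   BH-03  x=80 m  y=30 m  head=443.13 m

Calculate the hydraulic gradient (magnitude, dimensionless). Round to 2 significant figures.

Taking BH-01 as reference: BH-02−BH-01 = (0, 65, +0.86); BH-03−BH-01 = (-70, 5, +0.10).
Determinant of the coordinate differences = 0·5 − (-70)·65 = 4550.
∂h/∂x = [(+0.86)·5 − (+0.10)·65] / 4550 = -0.0004835
∂h/∂y = [0·(+0.10) − (-70)·(+0.86)] / 4550 = +0.01323
|∇h| = √(-0.0004835² + 0.01323²) = 0.01324

0.013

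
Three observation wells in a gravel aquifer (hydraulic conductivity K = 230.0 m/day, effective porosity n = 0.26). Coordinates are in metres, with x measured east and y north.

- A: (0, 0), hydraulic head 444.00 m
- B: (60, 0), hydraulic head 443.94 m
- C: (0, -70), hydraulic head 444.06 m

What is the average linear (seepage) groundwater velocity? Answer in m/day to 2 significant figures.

∂h/∂x = (443.94 − 444.00) / (60 − 0) = -0.001000
∂h/∂y = (444.06 − 444.00) / (-70 − 0) = -0.0008571
|∇h| = √(-0.001000² + -0.0008571²) = 0.001317
Seepage velocity v = K·i/n = 230.0 × 0.001317 / 0.26 = 1.165 m/day.

1.2 m/day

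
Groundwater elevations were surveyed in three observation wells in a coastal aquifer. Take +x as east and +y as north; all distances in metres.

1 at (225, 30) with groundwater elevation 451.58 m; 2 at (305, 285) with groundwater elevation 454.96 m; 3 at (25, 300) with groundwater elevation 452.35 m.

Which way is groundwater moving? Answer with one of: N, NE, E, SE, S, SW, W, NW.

With h = a·x + b·y + c and 1 as origin, the differences give:
  80·a + 255·b = +3.38
  (-200)·a + 270·b = +0.77
Eliminate b (×270 and ×255, subtract): 72600·a = 716.250 → a = ∂h/∂x = +0.009866
Back-substitute: b = ∂h/∂y = +0.01016.
Flow = −∇h = (-0.009866 east, -0.01016 north), which points southwest.

SW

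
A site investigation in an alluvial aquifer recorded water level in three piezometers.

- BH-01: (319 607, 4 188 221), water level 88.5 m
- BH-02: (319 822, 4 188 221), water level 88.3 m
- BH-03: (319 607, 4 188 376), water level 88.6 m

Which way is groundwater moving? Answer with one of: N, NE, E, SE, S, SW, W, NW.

SE

∂h/∂x = (88.3 − 88.5) / (319822 − 319607) = -0.0009302
∂h/∂y = (88.6 − 88.5) / (4188376 − 4188221) = +0.0006452
Flow = −∇h = (+0.0009302 east, -0.0006452 north), which points southeast.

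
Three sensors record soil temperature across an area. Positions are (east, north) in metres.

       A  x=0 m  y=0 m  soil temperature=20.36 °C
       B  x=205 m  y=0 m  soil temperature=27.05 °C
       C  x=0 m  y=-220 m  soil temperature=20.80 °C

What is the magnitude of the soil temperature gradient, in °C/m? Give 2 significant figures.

∂T/∂x = (27.05 − 20.36) / (205 − 0) = +0.03263
∂T/∂y = (20.80 − 20.36) / (-220 − 0) = -0.002000
|∇f| = √(0.03263² + -0.002000²) = 0.03269 °C/m

0.033 °C/m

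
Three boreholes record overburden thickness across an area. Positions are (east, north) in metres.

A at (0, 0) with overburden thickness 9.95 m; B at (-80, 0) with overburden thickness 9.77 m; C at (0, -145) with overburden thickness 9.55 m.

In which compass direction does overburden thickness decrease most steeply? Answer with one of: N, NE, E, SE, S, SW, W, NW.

∂d/∂x = (9.77 − 9.95) / (-80 − 0) = +0.002250
∂d/∂y = (9.55 − 9.95) / (-145 − 0) = +0.002759
Steepest decrease is along −∇f = (-0.002250 E, -0.002759 N) → southwest.

SW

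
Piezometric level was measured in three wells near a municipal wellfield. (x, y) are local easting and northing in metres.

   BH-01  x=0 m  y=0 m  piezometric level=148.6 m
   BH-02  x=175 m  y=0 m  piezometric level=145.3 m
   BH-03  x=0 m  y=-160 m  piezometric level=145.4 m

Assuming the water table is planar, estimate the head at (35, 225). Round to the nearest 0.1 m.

∂h/∂x = (145.3 − 148.6) / (175 − 0) = -0.01886
∂h/∂y = (145.4 − 148.6) / (-160 − 0) = +0.02000
h(35, 225) = 148.6 + (-0.01886)·(35) + (+0.02000)·(225) = 148.6 -0.660 +4.500 = 152.440 m.

152.4 m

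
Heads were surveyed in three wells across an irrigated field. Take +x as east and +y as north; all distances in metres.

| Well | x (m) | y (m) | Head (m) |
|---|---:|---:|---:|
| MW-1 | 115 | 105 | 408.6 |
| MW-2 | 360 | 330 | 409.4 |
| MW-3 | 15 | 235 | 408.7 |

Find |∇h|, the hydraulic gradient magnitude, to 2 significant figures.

With h = a·x + b·y + c and MW-1 as origin, the differences give:
  245·a + 225·b = +0.8
  (-100)·a + 130·b = +0.1
Eliminate b (×130 and ×225, subtract): 54350·a = 81.50 → a = ∂h/∂x = +0.001500
Back-substitute: b = ∂h/∂y = +0.001923.
|∇h| = √(0.001500² + 0.001923²) = 0.002439

0.0024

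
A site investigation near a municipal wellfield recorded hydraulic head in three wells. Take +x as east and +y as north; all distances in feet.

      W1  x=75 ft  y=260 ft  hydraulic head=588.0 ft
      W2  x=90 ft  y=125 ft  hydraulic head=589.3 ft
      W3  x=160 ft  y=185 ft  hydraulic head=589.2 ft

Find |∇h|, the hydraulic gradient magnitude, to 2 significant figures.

0.011

With h = a·x + b·y + c and W1 as origin, the differences give:
  15·a + (-135)·b = +1.3
  85·a + (-75)·b = +1.2
Eliminate b (×(-75) and ×(-135), subtract): 10350·a = 64.50 → a = ∂h/∂x = +0.006232
Back-substitute: b = ∂h/∂y = -0.008937.
|∇h| = √(0.006232² + -0.008937²) = 0.0109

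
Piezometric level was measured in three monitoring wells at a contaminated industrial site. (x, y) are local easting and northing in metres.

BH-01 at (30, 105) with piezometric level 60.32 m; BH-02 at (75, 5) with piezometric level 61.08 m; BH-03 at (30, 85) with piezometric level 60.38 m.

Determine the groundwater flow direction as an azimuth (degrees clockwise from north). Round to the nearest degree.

286°

With h = a·x + b·y + c and BH-01 as origin, the differences give:
  45·a + (-100)·b = +0.76
  0·a + (-20)·b = +0.06
Eliminate b (×(-20) and ×(-100), subtract): -900·a = -9.200 → a = ∂h/∂x = +0.01022
Back-substitute: b = ∂h/∂y = -0.003000.
Flow direction (−∇h) has components (-0.01022 E, +0.003000 N).
Azimuth = atan2(E, N) = atan2(-0.01022, +0.003000) = 286.4° ≈ 286°.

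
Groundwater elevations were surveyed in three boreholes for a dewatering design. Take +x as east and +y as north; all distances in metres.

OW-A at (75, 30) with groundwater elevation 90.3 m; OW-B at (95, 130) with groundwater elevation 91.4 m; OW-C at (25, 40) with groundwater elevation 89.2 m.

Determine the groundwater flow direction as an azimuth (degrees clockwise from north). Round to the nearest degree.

Taking OW-A as reference: OW-B−OW-A = (20, 100, +1.1); OW-C−OW-A = (-50, 10, -1.1).
Determinant of the coordinate differences = 20·10 − (-50)·100 = 5200.
∂h/∂x = [(+1.1)·10 − (-1.1)·100] / 5200 = +0.02327
∂h/∂y = [20·(-1.1) − (-50)·(+1.1)] / 5200 = +0.006346
Flow direction (−∇h) has components (-0.02327 E, -0.006346 N).
Azimuth = atan2(E, N) = atan2(-0.02327, -0.006346) = 254.7° ≈ 255°.

255°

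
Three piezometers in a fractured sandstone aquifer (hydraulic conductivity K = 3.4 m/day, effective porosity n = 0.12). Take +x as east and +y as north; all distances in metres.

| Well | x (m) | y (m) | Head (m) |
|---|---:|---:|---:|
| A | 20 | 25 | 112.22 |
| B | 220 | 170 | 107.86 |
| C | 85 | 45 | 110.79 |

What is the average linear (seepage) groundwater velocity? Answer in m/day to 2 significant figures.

0.63 m/day

With h = a·x + b·y + c and A as origin, the differences give:
  200·a + 145·b = -4.36
  65·a + 20·b = -1.43
Eliminate b (×20 and ×145, subtract): -5425·a = 120.150 → a = ∂h/∂x = -0.02215
Back-substitute: b = ∂h/∂y = +0.0004793.
|∇h| = √(-0.02215² + 0.0004793²) = 0.02216
Seepage velocity v = K·i/n = 3.4 × 0.02216 / 0.12 = 0.6279 m/day.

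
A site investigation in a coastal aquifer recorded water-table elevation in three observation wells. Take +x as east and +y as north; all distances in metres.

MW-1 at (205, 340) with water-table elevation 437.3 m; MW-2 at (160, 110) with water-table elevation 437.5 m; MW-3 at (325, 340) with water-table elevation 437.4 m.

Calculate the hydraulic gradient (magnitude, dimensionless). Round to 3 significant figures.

Three-point gradient (reference MW-1): Δ to MW-2 = (-45, -230, +0.2), Δ to MW-3 = (120, 0, +0.1).
∂h/∂x = +0.0008333, ∂h/∂y = -0.001033 (det = 27600).
|∇h| = √(0.0008333² + -0.001033²) = 0.001327

0.00133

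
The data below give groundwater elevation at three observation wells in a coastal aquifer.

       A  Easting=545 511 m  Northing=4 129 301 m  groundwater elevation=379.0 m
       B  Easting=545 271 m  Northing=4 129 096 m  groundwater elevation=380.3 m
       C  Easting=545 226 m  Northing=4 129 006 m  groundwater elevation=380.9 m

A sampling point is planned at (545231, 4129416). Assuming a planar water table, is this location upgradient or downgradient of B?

downgradient

Taking A as reference: B−A = (-240, -205, +1.3); C−A = (-285, -295, +1.9).
Solve a·Δx + b·Δy = Δh: det = (-240)·(-295) − (-285)·(-205) = 12375.
∂h/∂x = [(+1.3)·(-295) − (+1.9)·(-205)] / 12375 = +0.0004848
∂h/∂y = [(-240)·(+1.9) − (-285)·(+1.3)] / 12375 = -0.006909
Head at (545231, 4129416) = 379.0 + (+0.0004848)·(-280) + (-0.006909)·(115) = 378.07 m.
That is lower than the 380.3 m at B, so the point is downgradient.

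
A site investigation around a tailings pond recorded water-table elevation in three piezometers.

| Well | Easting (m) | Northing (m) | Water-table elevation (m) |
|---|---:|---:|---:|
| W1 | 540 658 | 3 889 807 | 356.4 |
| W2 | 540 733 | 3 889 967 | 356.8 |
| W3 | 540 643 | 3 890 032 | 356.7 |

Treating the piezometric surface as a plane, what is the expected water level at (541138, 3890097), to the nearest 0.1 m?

357.9 m

Differences from W1: to W2 (Δx, Δy, Δh) = (75, 160, +0.4); to W3 = (-15, 225, +0.3).
Solve a·Δx + b·Δy = Δh: det = 75·225 − (-15)·160 = 19275.
∂h/∂x = [(+0.4)·225 − (+0.3)·160] / 19275 = +0.002179
∂h/∂y = [75·(+0.3) − (-15)·(+0.4)] / 19275 = +0.001479
h(541138, 3890097) = 356.4 + (+0.002179)·(480) + (+0.001479)·(290) = 356.4 +1.046 +0.429 = 357.875 m.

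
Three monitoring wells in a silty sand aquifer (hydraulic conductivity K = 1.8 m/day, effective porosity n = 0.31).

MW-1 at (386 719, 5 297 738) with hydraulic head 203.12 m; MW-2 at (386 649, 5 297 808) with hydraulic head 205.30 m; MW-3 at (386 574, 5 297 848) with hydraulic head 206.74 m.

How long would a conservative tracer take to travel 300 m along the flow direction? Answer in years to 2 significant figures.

5.4 years

Taking MW-1 as reference: MW-2−MW-1 = (-70, 70, +2.18); MW-3−MW-1 = (-145, 110, +3.62).
Determinant of the coordinate differences = (-70)·110 − (-145)·70 = 2450.
∂h/∂x = [(+2.18)·110 − (+3.62)·70] / 2450 = -0.005551
∂h/∂y = [(-70)·(+3.62) − (-145)·(+2.18)] / 2450 = +0.02559
|∇h| = √(-0.005551² + 0.02559²) = 0.02619
Seepage velocity v = K·i/n = 1.8 × 0.02619 / 0.31 = 0.1521 m/day.
t = 300 / 0.1521 = 1972 days = 5.4 years.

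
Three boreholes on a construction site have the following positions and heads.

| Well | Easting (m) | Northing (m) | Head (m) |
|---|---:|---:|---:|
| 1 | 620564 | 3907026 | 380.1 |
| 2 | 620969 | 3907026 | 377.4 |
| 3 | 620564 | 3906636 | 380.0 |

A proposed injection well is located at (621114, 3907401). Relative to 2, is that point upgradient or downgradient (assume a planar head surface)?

downgradient

∂h/∂x = (377.4 − 380.1) / (620969 − 620564) = -0.006667
∂h/∂y = (380.0 − 380.1) / (3906636 − 3907026) = +0.0002564
Head at (621114, 3907401) = 380.1 + (-0.006667)·(550) + (+0.0002564)·(375) = 376.53 m.
That is lower than the 377.4 m at 2, so the point is downgradient.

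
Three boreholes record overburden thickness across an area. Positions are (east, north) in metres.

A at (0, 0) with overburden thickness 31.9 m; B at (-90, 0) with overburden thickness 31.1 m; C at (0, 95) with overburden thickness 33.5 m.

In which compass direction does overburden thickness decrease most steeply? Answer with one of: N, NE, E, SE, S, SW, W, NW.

∂d/∂x = (31.1 − 31.9) / (-90 − 0) = +0.008889
∂d/∂y = (33.5 − 31.9) / (95 − 0) = +0.01684
Steepest decrease is along −∇f = (-0.008889 E, -0.01684 N) → southwest.

SW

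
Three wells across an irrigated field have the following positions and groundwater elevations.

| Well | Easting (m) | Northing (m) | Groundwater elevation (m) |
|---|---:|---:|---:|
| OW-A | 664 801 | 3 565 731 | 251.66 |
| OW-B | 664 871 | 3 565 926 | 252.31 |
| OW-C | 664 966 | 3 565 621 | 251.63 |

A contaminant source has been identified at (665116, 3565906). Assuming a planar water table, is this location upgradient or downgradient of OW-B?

upgradient

Taking OW-A as reference: OW-B−OW-A = (70, 195, +0.65); OW-C−OW-A = (165, -110, -0.03).
Solve a·Δx + b·Δy = Δh: det = 70·(-110) − 165·195 = -39875.
∂h/∂x = [(+0.65)·(-110) − (-0.03)·195] / -39875 = +0.001646
∂h/∂y = [70·(-0.03) − 165·(+0.65)] / -39875 = +0.002742
Head at (665116, 3565906) = 251.66 + (+0.001646)·(315) + (+0.002742)·(175) = 252.66 m.
That is higher than the 252.31 m at OW-B, so the point is upgradient.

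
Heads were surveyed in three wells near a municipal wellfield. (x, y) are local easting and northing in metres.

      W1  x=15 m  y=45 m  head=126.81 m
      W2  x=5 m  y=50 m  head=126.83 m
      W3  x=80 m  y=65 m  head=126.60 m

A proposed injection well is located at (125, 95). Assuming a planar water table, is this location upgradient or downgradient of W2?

Differences from W1: to W2 (Δx, Δy, Δh) = (-10, 5, +0.02); to W3 = (65, 20, -0.21).
Solve a·Δx + b·Δy = Δh: det = (-10)·20 − 65·5 = -525.
∂h/∂x = [(+0.02)·20 − (-0.21)·5] / -525 = -0.002762
∂h/∂y = [(-10)·(-0.21) − 65·(+0.02)] / -525 = -0.001524
Head at (125, 95) = 126.81 + (-0.002762)·(110) + (-0.001524)·(50) = 126.43 m.
That is lower than the 126.83 m at W2, so the point is downgradient.

downgradient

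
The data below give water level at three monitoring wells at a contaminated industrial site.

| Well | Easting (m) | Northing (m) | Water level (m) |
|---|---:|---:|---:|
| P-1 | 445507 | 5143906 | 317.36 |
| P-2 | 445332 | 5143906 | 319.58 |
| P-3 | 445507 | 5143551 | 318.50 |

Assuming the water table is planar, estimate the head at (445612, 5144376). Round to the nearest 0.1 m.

∂h/∂x = (319.58 − 317.36) / (445332 − 445507) = -0.01269
∂h/∂y = (318.50 − 317.36) / (5143551 − 5143906) = -0.003211
h(445612, 5144376) = 317.36 + (-0.01269)·(105) + (-0.003211)·(470) = 317.36 -1.332 -1.509 = 314.519 m.

314.5 m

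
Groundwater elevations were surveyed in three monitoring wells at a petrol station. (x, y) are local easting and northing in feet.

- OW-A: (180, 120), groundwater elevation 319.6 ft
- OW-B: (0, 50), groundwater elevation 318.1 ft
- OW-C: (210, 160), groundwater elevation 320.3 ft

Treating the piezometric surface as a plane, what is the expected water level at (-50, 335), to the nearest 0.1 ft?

Three-point gradient (reference OW-A): Δ to OW-B = (-180, -70, -1.5), Δ to OW-C = (30, 40, +0.7).
∂h/∂x = +0.002157, ∂h/∂y = +0.01588 (det = -5100).
h(-50, 335) = 319.6 + (+0.002157)·(-230) + (+0.01588)·(215) = 319.6 -0.496 +3.415 = 322.519 ft.

322.5 ft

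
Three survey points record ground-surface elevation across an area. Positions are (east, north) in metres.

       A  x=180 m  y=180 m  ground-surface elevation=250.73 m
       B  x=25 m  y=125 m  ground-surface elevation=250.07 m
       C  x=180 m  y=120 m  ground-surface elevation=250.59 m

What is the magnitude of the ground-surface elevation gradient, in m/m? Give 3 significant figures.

With z = a·x + b·y + c and A as origin, the differences give:
  (-155)·a + (-55)·b = -0.66
  0·a + (-60)·b = -0.14
Eliminate b (×(-60) and ×(-55), subtract): 9300·a = 31.900 → a = ∂z/∂x = +0.003430
Back-substitute: b = ∂z/∂y = +0.002333.
|∇f| = √(0.003430² + 0.002333²) = 0.004148 m/m

0.00415 m/m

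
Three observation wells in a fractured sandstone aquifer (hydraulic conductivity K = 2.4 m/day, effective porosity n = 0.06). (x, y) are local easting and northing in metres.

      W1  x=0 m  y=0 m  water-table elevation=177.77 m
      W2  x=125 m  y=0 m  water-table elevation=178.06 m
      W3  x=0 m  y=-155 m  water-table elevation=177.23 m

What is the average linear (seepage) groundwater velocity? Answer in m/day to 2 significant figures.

0.17 m/day

∂h/∂x = (178.06 − 177.77) / (125 − 0) = +0.002320
∂h/∂y = (177.23 − 177.77) / (-155 − 0) = +0.003484
|∇h| = √(0.002320² + 0.003484²) = 0.004186
Seepage velocity v = K·i/n = 2.4 × 0.004186 / 0.06 = 0.1674 m/day.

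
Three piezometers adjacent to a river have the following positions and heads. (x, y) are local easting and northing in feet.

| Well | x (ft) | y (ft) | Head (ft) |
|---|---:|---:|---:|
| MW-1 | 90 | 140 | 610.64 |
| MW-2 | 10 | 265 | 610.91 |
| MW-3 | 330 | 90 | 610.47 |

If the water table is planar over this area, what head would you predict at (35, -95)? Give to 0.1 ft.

610.2 ft

Taking MW-1 as reference: MW-2−MW-1 = (-80, 125, +0.27); MW-3−MW-1 = (240, -50, -0.17).
Solve a·Δx + b·Δy = Δh: det = (-80)·(-50) − 240·125 = -26000.
∂h/∂x = [(+0.27)·(-50) − (-0.17)·125] / -26000 = -0.0002981
∂h/∂y = [(-80)·(-0.17) − 240·(+0.27)] / -26000 = +0.001969
h(35, -95) = 610.64 + (-0.0002981)·(-55) + (+0.001969)·(-235) = 610.64 +0.016 -0.463 = 610.194 ft.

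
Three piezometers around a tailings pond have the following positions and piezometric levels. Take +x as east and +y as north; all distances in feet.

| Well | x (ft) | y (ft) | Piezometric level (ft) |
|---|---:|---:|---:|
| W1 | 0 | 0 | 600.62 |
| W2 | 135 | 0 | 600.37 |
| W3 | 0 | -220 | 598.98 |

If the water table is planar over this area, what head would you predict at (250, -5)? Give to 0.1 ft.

600.1 ft

∂h/∂x = (600.37 − 600.62) / (135 − 0) = -0.001852
∂h/∂y = (598.98 − 600.62) / (-220 − 0) = +0.007455
h(250, -5) = 600.62 + (-0.001852)·(250) + (+0.007455)·(-5) = 600.62 -0.463 -0.037 = 600.120 ft.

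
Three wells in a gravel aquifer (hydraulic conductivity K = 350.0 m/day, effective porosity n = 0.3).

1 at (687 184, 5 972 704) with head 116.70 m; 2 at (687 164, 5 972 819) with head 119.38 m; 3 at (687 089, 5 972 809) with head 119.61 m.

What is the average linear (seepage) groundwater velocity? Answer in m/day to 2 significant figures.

27 m/day

With h = a·x + b·y + c and 1 as origin, the differences give:
  (-20)·a + 115·b = +2.68
  (-95)·a + 105·b = +2.91
Eliminate b (×105 and ×115, subtract): 8825·a = -53.250 → a = ∂h/∂x = -0.006034
Back-substitute: b = ∂h/∂y = +0.02225.
|∇h| = √(-0.006034² + 0.02225²) = 0.02305
Seepage velocity v = K·i/n = 350.0 × 0.02305 / 0.3 = 26.89 m/day.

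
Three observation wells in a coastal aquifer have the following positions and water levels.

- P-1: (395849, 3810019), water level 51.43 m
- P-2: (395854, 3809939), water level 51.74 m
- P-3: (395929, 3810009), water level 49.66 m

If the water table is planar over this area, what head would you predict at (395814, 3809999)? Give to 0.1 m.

52.3 m

Taking P-1 as reference: P-2−P-1 = (5, -80, +0.31); P-3−P-1 = (80, -10, -1.77).
Solve a·Δx + b·Δy = Δh: det = 5·(-10) − 80·(-80) = 6350.
∂h/∂x = [(+0.31)·(-10) − (-1.77)·(-80)] / 6350 = -0.02279
∂h/∂y = [5·(-1.77) − 80·(+0.31)] / 6350 = -0.005299
h(395814, 3809999) = 51.43 + (-0.02279)·(-35) + (-0.005299)·(-20) = 51.43 +0.798 +0.106 = 52.334 m.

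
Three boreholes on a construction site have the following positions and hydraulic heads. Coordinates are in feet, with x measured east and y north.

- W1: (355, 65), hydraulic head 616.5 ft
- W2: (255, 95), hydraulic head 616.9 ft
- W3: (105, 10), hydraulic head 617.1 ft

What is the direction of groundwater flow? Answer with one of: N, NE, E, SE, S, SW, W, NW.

SE

Differences from W1: to W2 (Δx, Δy, Δh) = (-100, 30, +0.4); to W3 = (-250, -55, +0.6).
Determinant of the coordinate differences = (-100)·(-55) − (-250)·30 = 13000.
∂h/∂x = [(+0.4)·(-55) − (+0.6)·30] / 13000 = -0.003077
∂h/∂y = [(-100)·(+0.6) − (-250)·(+0.4)] / 13000 = +0.003077
Flow = −∇h = (+0.003077 east, -0.003077 north), which points southeast.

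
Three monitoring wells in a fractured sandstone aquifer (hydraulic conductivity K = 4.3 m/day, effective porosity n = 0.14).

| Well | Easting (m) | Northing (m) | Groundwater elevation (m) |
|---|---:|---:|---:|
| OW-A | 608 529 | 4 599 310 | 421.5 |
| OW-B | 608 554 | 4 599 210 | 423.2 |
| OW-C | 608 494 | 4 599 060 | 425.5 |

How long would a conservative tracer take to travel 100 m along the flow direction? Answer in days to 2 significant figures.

200 days

Differences from OW-A: to OW-B (Δx, Δy, Δh) = (25, -100, +1.7); to OW-C = (-35, -250, +4.0).
Determinant of the coordinate differences = 25·(-250) − (-35)·(-100) = -9750.
∂h/∂x = [(+1.7)·(-250) − (+4.0)·(-100)] / -9750 = +0.002564
∂h/∂y = [25·(+4.0) − (-35)·(+1.7)] / -9750 = -0.01636
|∇h| = √(0.002564² + -0.01636²) = 0.01656
Seepage velocity v = K·i/n = 4.3 × 0.01656 / 0.14 = 0.5086 m/day.
t = 100 / 0.5086 = 196.6 days.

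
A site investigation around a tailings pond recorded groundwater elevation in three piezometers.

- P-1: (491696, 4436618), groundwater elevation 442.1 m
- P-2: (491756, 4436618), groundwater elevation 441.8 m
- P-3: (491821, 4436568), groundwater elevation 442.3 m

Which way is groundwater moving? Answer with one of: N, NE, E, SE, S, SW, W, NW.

N

Differences from P-1: to P-2 (Δx, Δy, Δh) = (60, 0, -0.3); to P-3 = (125, -50, +0.2).
Solve a·Δx + b·Δy = Δh: det = 60·(-50) − 125·0 = -3000.
∂h/∂x = [(-0.3)·(-50) − (+0.2)·0] / -3000 = -0.005000
∂h/∂y = [60·(+0.2) − 125·(-0.3)] / -3000 = -0.01650
Flow = −∇h = (+0.005000 east, +0.01650 north), which points north.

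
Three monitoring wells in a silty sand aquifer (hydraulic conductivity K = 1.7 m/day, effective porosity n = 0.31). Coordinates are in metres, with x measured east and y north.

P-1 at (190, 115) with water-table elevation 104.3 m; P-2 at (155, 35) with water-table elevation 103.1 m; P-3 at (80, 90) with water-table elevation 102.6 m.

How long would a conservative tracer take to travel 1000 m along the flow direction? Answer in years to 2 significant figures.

Taking P-1 as reference: P-2−P-1 = (-35, -80, -1.2); P-3−P-1 = (-110, -25, -1.7).
Solve a·Δx + b·Δy = Δh: det = (-35)·(-25) − (-110)·(-80) = -7925.
∂h/∂x = [(-1.2)·(-25) − (-1.7)·(-80)] / -7925 = +0.01338
∂h/∂y = [(-35)·(-1.7) − (-110)·(-1.2)] / -7925 = +0.009148
|∇h| = √(0.01338² + 0.009148²) = 0.01621
Seepage velocity v = K·i/n = 1.7 × 0.01621 / 0.31 = 0.08889 m/day.
t = 1000 / 0.08889 = 1.125e+04 days = 30.8 years.

31 years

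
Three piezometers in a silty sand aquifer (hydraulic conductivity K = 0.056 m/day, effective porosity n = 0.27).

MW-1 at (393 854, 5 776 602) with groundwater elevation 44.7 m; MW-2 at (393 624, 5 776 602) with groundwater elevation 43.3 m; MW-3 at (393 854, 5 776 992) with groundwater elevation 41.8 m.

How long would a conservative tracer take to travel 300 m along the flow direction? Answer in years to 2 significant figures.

∂h/∂x = (43.3 − 44.7) / (393624 − 393854) = +0.006087
∂h/∂y = (41.8 − 44.7) / (5776992 − 5776602) = -0.007436
|∇h| = √(0.006087² + -0.007436²) = 0.00961
Seepage velocity v = K·i/n = 0.056 × 0.00961 / 0.27 = 0.001993 m/day.
t = 300 / 0.001993 = 1.505e+05 days = 412 years.

410 years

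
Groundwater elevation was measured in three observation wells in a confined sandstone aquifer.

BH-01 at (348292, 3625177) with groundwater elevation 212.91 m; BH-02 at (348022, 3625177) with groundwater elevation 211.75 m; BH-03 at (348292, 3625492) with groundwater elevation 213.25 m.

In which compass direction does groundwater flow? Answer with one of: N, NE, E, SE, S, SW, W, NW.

W

∂h/∂x = (211.75 − 212.91) / (348022 − 348292) = +0.004296
∂h/∂y = (213.25 − 212.91) / (3625492 − 3625177) = +0.001079
Flow = −∇h = (-0.004296 east, -0.001079 north), which points west.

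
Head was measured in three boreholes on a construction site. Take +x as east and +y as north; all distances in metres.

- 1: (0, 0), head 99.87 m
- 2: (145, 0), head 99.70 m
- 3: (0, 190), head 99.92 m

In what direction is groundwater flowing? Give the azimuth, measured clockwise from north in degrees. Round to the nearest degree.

103°

∂h/∂x = (99.70 − 99.87) / (145 − 0) = -0.001172
∂h/∂y = (99.92 − 99.87) / (190 − 0) = +0.0002632
Flow direction (−∇h) has components (+0.001172 E, -0.0002632 N).
Azimuth = atan2(E, N) = atan2(+0.001172, -0.0002632) = 102.7° ≈ 103°.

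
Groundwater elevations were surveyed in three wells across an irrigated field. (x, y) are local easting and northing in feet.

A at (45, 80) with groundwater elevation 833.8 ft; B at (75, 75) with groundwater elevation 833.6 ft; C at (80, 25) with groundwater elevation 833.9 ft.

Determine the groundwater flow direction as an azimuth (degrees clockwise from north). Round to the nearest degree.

With h = a·x + b·y + c and A as origin, the differences give:
  30·a + (-5)·b = -0.2
  35·a + (-55)·b = +0.1
Eliminate b (×(-55) and ×(-5), subtract): -1475·a = 11.50 → a = ∂h/∂x = -0.007797
Back-substitute: b = ∂h/∂y = -0.006780.
Flow direction (−∇h) has components (+0.007797 E, +0.006780 N).
Azimuth = atan2(E, N) = atan2(+0.007797, +0.006780) = 49.0° ≈ 049°.

049°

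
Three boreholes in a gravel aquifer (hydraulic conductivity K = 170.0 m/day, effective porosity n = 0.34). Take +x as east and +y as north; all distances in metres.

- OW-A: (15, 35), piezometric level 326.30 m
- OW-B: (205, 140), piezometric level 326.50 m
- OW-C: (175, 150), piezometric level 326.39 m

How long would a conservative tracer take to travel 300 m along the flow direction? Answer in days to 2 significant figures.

With h = a·x + b·y + c and OW-A as origin, the differences give:
  190·a + 105·b = +0.20
  160·a + 115·b = +0.09
Eliminate b (×115 and ×105, subtract): 5050·a = 13.550 → a = ∂h/∂x = +0.002683
Back-substitute: b = ∂h/∂y = -0.002950.
|∇h| = √(0.002683² + -0.002950²) = 0.003988
Seepage velocity v = K·i/n = 170.0 × 0.003988 / 0.34 = 1.994 m/day.
t = 300 / 1.994 = 150.5 days.

150 days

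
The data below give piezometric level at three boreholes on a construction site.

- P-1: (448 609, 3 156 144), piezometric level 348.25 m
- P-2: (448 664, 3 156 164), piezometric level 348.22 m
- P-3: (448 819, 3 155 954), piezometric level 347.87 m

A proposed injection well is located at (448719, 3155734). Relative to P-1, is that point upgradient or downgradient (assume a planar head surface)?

downgradient

Taking P-1 as reference: P-2−P-1 = (55, 20, -0.03); P-3−P-1 = (210, -190, -0.38).
Solve a·Δx + b·Δy = Δh: det = 55·(-190) − 210·20 = -14650.
∂h/∂x = [(-0.03)·(-190) − (-0.38)·20] / -14650 = -0.0009078
∂h/∂y = [55·(-0.38) − 210·(-0.03)] / -14650 = +0.0009966
Head at (448719, 3155734) = 348.25 + (-0.0009078)·(110) + (+0.0009966)·(-410) = 347.74 m.
That is lower than the 348.25 m at P-1, so the point is downgradient.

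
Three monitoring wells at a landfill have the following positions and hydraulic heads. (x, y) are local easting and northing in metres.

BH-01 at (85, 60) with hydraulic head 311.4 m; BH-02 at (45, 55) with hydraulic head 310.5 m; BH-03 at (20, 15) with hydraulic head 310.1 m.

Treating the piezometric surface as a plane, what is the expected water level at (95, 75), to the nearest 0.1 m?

311.6 m

Differences from BH-01: to BH-02 (Δx, Δy, Δh) = (-40, -5, -0.9); to BH-03 = (-65, -45, -1.3).
Determinant of the coordinate differences = (-40)·(-45) − (-65)·(-5) = 1475.
∂h/∂x = [(-0.9)·(-45) − (-1.3)·(-5)] / 1475 = +0.02305
∂h/∂y = [(-40)·(-1.3) − (-65)·(-0.9)] / 1475 = -0.004407
h(95, 75) = 311.4 + (+0.02305)·(10) + (-0.004407)·(15) = 311.4 +0.231 -0.066 = 311.564 m.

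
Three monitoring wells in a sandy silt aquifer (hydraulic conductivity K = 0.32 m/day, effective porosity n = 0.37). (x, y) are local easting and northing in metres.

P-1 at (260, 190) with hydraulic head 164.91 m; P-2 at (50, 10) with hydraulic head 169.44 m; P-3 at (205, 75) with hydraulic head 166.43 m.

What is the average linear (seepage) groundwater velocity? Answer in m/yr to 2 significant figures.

5.7 m/yr

With h = a·x + b·y + c and P-1 as origin, the differences give:
  (-210)·a + (-180)·b = +4.53
  (-55)·a + (-115)·b = +1.52
Eliminate b (×(-115) and ×(-180), subtract): 14250·a = -247.350 → a = ∂h/∂x = -0.01736
Back-substitute: b = ∂h/∂y = -0.004916.
|∇h| = √(-0.01736² + -0.004916²) = 0.01804
Seepage velocity v = K·i/n = 0.32 × 0.01804 / 0.37 = 0.0156 m/day = 5.698 m/yr.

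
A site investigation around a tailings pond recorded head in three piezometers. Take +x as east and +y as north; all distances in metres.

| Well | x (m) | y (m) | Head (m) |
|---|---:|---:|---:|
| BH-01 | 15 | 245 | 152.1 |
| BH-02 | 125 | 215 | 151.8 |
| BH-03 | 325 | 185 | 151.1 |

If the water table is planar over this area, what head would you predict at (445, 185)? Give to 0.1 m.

Taking BH-01 as reference: BH-02−BH-01 = (110, -30, -0.3); BH-03−BH-01 = (310, -60, -1.0).
Solve a·Δx + b·Δy = Δh: det = 110·(-60) − 310·(-30) = 2700.
∂h/∂x = [(-0.3)·(-60) − (-1.0)·(-30)] / 2700 = -0.004444
∂h/∂y = [110·(-1.0) − 310·(-0.3)] / 2700 = -0.006296
h(445, 185) = 152.1 + (-0.004444)·(430) + (-0.006296)·(-60) = 152.1 -1.911 +0.378 = 150.567 m.

150.6 m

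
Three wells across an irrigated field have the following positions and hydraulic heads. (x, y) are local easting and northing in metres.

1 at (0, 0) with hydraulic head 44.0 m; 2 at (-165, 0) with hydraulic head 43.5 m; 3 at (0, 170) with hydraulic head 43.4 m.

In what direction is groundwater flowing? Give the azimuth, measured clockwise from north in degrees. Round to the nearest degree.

∂h/∂x = (43.5 − 44.0) / (-165 − 0) = +0.003030
∂h/∂y = (43.4 − 44.0) / (170 − 0) = -0.003529
Flow direction (−∇h) has components (-0.003030 E, +0.003529 N).
Azimuth = atan2(E, N) = atan2(-0.003030, +0.003529) = 319.4° ≈ 319°.

319°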